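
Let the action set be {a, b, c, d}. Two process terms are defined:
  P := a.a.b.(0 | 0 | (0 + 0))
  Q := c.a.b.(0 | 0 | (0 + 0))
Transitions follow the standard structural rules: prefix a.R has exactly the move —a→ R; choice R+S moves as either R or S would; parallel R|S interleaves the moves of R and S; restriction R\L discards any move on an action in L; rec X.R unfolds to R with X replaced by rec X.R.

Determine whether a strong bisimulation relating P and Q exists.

NO

LTS(P): 4 reachable states
  p0 = a.a.b.(0 | 0 | (0 + 0)) :: —a→ p1
  p1 = a.b.(0 | 0 | (0 + 0)) :: —a→ p2
  p2 = b.(0 | 0 | (0 + 0)) :: —b→ p3
  p3 = 0 | 0 | (0 + 0) :: ·
LTS(Q): 4 reachable states
  q0 = c.a.b.(0 | 0 | (0 + 0)) :: —c→ q1
  q1 = a.b.(0 | 0 | (0 + 0)) :: —a→ q2
  q2 = b.(0 | 0 | (0 + 0)) :: —b→ q3
  q3 = 0 | 0 | (0 + 0) :: ·
Bisimilarity quotient blocks:
  B0 = {p0}
  B1 = {p1, q1}
  B2 = {p2, q2}
  B3 = {p3, q3}
  B4 = {q0}
p0 ∈ B0, q0 ∈ B4 → different blocks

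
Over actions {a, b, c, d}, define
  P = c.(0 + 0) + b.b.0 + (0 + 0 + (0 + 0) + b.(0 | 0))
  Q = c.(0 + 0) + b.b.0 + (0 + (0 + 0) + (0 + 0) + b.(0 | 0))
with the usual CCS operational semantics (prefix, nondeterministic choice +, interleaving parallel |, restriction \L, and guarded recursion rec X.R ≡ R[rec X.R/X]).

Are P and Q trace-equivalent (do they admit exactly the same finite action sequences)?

traces(P) = traces(Q)

P's transition system — 5 states:
  u0 = c.(0 + 0) + b.b.0 + (0 + 0 + (0 + 0) + b.(0 | 0)) :: -b-> u1, -b-> u2, -c-> u3
  u1 = 0 | 0 :: stopped
  u2 = b.0 :: -b-> u4
  u3 = 0 + 0 :: stopped
  u4 = 0 :: stopped
Q's transition system — 5 states:
  v0 = c.(0 + 0) + b.b.0 + (0 + (0 + 0) + (0 + 0) + b.(0 | 0)) :: -b-> v1, -b-> v2, -c-> v3
  v1 = 0 | 0 :: stopped
  v2 = b.0 :: -b-> v4
  v3 = 0 + 0 :: stopped
  v4 = 0 :: stopped
Bisimilarity quotient blocks:
  B0 = {u0, v0}
  B1 = {u1, u3, u4, v1, v3, v4}
  B2 = {u2, v2}
u0 ∈ B0, v0 ∈ B0 → same block
Bisimilar ⇒ trace-equivalent.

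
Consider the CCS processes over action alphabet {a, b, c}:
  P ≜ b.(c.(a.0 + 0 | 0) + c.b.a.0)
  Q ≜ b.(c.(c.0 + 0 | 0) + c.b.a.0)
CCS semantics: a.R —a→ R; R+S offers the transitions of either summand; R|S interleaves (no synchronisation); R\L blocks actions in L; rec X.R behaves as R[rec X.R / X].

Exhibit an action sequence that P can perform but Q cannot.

bca

LTS(P): 6 reachable states
  p0 = b.(c.(a.0 + 0 | 0) + c.b.a.0) → =b=> p1
  p1 = c.(a.0 + 0 | 0) + c.b.a.0 → =c=> p2, =c=> p3
  p2 = a.0 + 0 | 0 → =a=> p4
  p3 = b.a.0 → =b=> p5
  p4 = 0 → stopped
  p5 = a.0 → =a=> p4
LTS(Q): 6 reachable states
  q0 = b.(c.(c.0 + 0 | 0) + c.b.a.0) → =b=> q1
  q1 = c.(c.0 + 0 | 0) + c.b.a.0 → =c=> q2, =c=> q3
  q2 = b.a.0 → =b=> q4
  q3 = c.0 + 0 | 0 → =c=> q5
  q4 = a.0 → =a=> q5
  q5 = 0 → stopped
Trace ⟨bca⟩ through P, begin at {p0}:
  step 1 (b): {p1}
  step 2 (c): {p2, p3}
  step 3 (a): {p4}
  ✓ P
Trace ⟨bca⟩ through Q, begin at {q0}:
  step 1 (b): {q1}
  step 2 (c): {q2, q3}
  step 3 (a): no successor for Q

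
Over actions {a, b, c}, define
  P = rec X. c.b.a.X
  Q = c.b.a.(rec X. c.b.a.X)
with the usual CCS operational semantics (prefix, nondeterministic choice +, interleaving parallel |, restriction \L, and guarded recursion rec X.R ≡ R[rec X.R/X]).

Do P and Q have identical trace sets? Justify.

traces(P) = traces(Q)

LTS(P): 3 reachable states
  p0 = rec X. c.b.a.X → --c--▸ p1
  p1 = b.a.(rec X. c.b.a.X) → --b--▸ p2
  p2 = a.(rec X. c.b.a.X) → --a--▸ p0
LTS(Q): 4 reachable states
  q0 = c.b.a.(rec X. c.b.a.X) → --c--▸ q1
  q1 = b.a.(rec X. c.b.a.X) → --b--▸ q2
  q2 = a.(rec X. c.b.a.X) → --a--▸ q3
  q3 = rec X. c.b.a.X → --c--▸ q1
Partition-refinement fixed point:
  B0 = {p0, q0, q3}
  B1 = {p1, q1}
  B2 = {p2, q2}
p0 ∈ B0, q0 ∈ B0 → same block
Bisimilar ⇒ trace-equivalent.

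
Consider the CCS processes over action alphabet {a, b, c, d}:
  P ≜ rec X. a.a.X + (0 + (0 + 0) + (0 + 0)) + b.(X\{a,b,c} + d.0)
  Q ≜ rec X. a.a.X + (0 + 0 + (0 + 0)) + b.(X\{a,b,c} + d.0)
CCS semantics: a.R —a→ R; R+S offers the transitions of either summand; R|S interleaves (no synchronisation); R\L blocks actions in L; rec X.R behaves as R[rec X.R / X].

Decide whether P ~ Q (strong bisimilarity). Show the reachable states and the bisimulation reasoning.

bisimilar

P's transition system — 4 states:
  s0 = rec X. a.a.X + (0 + (0 + 0) + (0 + 0)) + b.(X\{a,b,c} + d.0) | =a=> s1, =b=> s2
  s1 = a.(rec X. a.a.X + (0 + (0 + 0) + (0 + 0)) + b.(X\{a,b,c} + d.0)) | =a=> s0
  s2 = (rec X. a.a.X + (0 + (0 + 0) + (0 + 0)) + b.(X\{a,b,c} + d.0))\{a,b,c} + d.0 | =d=> s3
  s3 = 0 | ·
Q's transition system — 4 states:
  t0 = rec X. a.a.X + (0 + 0 + (0 + 0)) + b.(X\{a,b,c} + d.0) | =a=> t1, =b=> t2
  t1 = a.(rec X. a.a.X + (0 + 0 + (0 + 0)) + b.(X\{a,b,c} + d.0)) | =a=> t0
  t2 = (rec X. a.a.X + (0 + 0 + (0 + 0)) + b.(X\{a,b,c} + d.0))\{a,b,c} + d.0 | =d=> t3
  t3 = 0 | ·
Partition-refinement fixed point:
  B0 = {s0, t0}
  B1 = {s2, t2}
  B2 = {s3, t3}
  B3 = {s1, t1}
s0 ∈ B0, t0 ∈ B0 → same block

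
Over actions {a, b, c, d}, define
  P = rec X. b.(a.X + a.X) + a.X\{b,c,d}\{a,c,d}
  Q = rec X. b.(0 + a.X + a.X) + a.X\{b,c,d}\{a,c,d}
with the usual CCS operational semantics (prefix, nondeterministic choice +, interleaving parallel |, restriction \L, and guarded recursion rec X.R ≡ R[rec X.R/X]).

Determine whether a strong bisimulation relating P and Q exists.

YES

P's transition system — 3 states:
  s0 = rec X. b.(a.X + a.X) + a.X\{b,c,d}\{a,c,d} | —a→ s1, —b→ s2
  s1 = (rec X. b.(a.X + a.X) + a.X\{b,c,d}\{a,c,d})\{b,c,d}\{a,c,d} | (no moves)
  s2 = a.(rec X. b.(a.X + a.X) + a.X\{b,c,d}\{a,c,d}) + a.(rec X. b.(a.X + a.X) + a.X\{b,c,d}\{a,c,d}) | —a→ s0
Q's transition system — 3 states:
  t0 = rec X. b.(0 + a.X + a.X) + a.X\{b,c,d}\{a,c,d} | —a→ t1, —b→ t2
  t1 = (rec X. b.(0 + a.X + a.X) + a.X\{b,c,d}\{a,c,d})\{b,c,d}\{a,c,d} | (no moves)
  t2 = 0 + a.(rec X. b.(0 + a.X + a.X) + a.X\{b,c,d}\{a,c,d}) + a.(rec X. b.(0 + a.X + a.X) + a.X\{b,c,d}\{a,c,d}) | —a→ t0
Partition-refinement fixed point:
  B0 = {s0, t0}
  B1 = {s1, t1}
  B2 = {s2, t2}
s0 ∈ B0, t0 ∈ B0 → same block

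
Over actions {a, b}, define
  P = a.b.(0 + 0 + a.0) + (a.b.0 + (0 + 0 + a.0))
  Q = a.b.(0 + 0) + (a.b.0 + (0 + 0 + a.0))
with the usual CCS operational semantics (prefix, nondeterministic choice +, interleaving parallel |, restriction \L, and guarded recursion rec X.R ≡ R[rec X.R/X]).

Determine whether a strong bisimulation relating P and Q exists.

NO

P's transition system — 5 states:
  p0 = a.b.(0 + 0 + a.0) + (a.b.0 + (0 + 0 + a.0)) → --a--▸ p1, --a--▸ p2, --a--▸ p3
  p1 = 0 → stopped
  p2 = b.(0 + 0 + a.0) → --b--▸ p4
  p3 = b.0 → --b--▸ p1
  p4 = 0 + 0 + a.0 → --a--▸ p1
Q's transition system — 5 states:
  q0 = a.b.(0 + 0) + (a.b.0 + (0 + 0 + a.0)) → --a--▸ q1, --a--▸ q2, --a--▸ q3
  q1 = 0 → stopped
  q2 = b.(0 + 0) → --b--▸ q4
  q3 = b.0 → --b--▸ q1
  q4 = 0 + 0 → stopped
Coarsest stable partition (strong bisimilarity classes):
  B0 = {p0}
  B1 = {p1, q1, q4}
  B2 = {p2}
  B3 = {p4}
  B4 = {p3, q2, q3}
  B5 = {q0}
p0 ∈ B0, q0 ∈ B5 → different blocks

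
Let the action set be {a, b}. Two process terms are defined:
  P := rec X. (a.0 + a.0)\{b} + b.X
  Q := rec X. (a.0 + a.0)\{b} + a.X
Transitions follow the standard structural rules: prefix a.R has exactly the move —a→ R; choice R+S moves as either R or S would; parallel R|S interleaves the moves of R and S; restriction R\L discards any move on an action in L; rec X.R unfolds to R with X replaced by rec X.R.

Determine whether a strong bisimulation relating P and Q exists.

P's transition system — 2 states:
  p0 = rec X. (a.0 + a.0)\{b} + b.X → --a--▸ p1, --b--▸ p0
  p1 = 0\{b} → deadlocked
Q's transition system — 2 states:
  q0 = rec X. (a.0 + a.0)\{b} + a.X → --a--▸ q0, --a--▸ q1
  q1 = 0\{b} → deadlocked
Coarsest stable partition (strong bisimilarity classes):
  B0 = {p0}
  B1 = {p1, q1}
  B2 = {q0}
p0 ∈ B0, q0 ∈ B2 → different blocks

P ≁ Q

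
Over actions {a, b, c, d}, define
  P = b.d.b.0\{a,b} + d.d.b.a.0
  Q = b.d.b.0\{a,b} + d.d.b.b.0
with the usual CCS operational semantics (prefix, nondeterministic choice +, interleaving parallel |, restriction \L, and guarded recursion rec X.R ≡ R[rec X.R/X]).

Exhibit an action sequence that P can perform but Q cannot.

LTS(P): 8 reachable states
  u0 = b.d.b.0\{a,b} + d.d.b.a.0 has moves --b--▸ u1, --d--▸ u2
  u1 = d.b.0\{a,b} has moves --d--▸ u3
  u2 = d.b.a.0 has moves --d--▸ u4
  u3 = b.0\{a,b} has moves --b--▸ u5
  u4 = b.a.0 has moves --b--▸ u6
  u5 = 0\{a,b} has moves ∅
  u6 = a.0 has moves --a--▸ u7
  u7 = 0 has moves ∅
LTS(Q): 8 reachable states
  v0 = b.d.b.0\{a,b} + d.d.b.b.0 has moves --b--▸ v1, --d--▸ v2
  v1 = d.b.0\{a,b} has moves --d--▸ v3
  v2 = d.b.b.0 has moves --d--▸ v4
  v3 = b.0\{a,b} has moves --b--▸ v5
  v4 = b.b.0 has moves --b--▸ v6
  v5 = 0\{a,b} has moves ∅
  v6 = b.0 has moves --b--▸ v7
  v7 = 0 has moves ∅
Executing ddba from P (initial set {u0}):
  [1] d ⇒ {u2}
  [2] d ⇒ {u4}
  [3] b ⇒ {u6}
  [4] a ⇒ {u7}
  — P admits the full trace.
Executing ddba from Q (initial set {v0}):
  [1] d ⇒ {v2}
  [2] d ⇒ {v4}
  [3] b ⇒ {v6}
  [4] a ⇒ ∅ (Q stuck)

ddba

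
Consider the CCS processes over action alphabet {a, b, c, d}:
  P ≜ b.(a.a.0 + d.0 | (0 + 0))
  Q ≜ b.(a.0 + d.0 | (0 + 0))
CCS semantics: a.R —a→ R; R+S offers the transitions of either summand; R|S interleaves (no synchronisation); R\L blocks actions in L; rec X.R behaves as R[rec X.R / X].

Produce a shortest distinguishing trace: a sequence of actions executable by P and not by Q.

Reachable graph of P (5 states):
  p0 = b.(a.a.0 + d.0 | (0 + 0)) :: -b-> p1
  p1 = a.a.0 + d.0 | (0 + 0) :: -a-> p2, -d-> p3
  p2 = a.0 :: -a-> p4
  p3 = 0 | (0 + 0) :: (no moves)
  p4 = 0 :: (no moves)
Reachable graph of Q (4 states):
  q0 = b.(a.0 + d.0 | (0 + 0)) :: -b-> q1
  q1 = a.0 + d.0 | (0 + 0) :: -a-> q2, -d-> q3
  q2 = 0 :: (no moves)
  q3 = 0 | (0 + 0) :: (no moves)
Trace ⟨baa⟩ through P, begin at {p0}:
  step 1 (b): {p1}
  step 2 (a): {p2}
  step 3 (a): {p4}
  P completes σ.
Trace ⟨baa⟩ through Q, begin at {q0}:
  step 1 (b): {q1}
  step 2 (a): {q2}
  step 3 (a): no successor for Q

baa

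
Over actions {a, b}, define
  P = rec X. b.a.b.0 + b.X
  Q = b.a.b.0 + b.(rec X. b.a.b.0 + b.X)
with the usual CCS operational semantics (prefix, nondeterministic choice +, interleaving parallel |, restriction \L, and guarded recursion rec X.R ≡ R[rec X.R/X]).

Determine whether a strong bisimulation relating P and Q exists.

P ~ Q

Reachable graph of P (4 states):
  s0 = rec X. b.a.b.0 + b.X ⊢ --b--▸ s0, --b--▸ s1
  s1 = a.b.0 ⊢ --a--▸ s2
  s2 = b.0 ⊢ --b--▸ s3
  s3 = 0 ⊢ ·
Reachable graph of Q (5 states):
  t0 = b.a.b.0 + b.(rec X. b.a.b.0 + b.X) ⊢ --b--▸ t1, --b--▸ t2
  t1 = a.b.0 ⊢ --a--▸ t3
  t2 = rec X. b.a.b.0 + b.X ⊢ --b--▸ t1, --b--▸ t2
  t3 = b.0 ⊢ --b--▸ t4
  t4 = 0 ⊢ ·
Partition-refinement fixed point:
  B0 = {s0, t0, t2}
  B1 = {s1, t1}
  B2 = {s2, t3}
  B3 = {s3, t4}
s0 ∈ B0, t0 ∈ B0 → same block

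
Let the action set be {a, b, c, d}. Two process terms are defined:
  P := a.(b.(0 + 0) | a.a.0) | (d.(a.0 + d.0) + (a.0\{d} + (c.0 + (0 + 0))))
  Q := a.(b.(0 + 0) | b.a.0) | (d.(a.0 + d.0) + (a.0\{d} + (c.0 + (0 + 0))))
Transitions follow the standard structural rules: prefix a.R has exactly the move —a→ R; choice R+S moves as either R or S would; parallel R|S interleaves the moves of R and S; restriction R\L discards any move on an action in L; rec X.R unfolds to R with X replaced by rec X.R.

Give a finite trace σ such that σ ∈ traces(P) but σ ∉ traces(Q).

P's transition system — 28 states:
  p0 = a.(b.(0 + 0) | a.a.0) | (d.(a.0 + d.0) + (a.0\{d} + (c.0 + (0 + 0)))) ⊢ =a=> p1, =a=> p2, =c=> p3, =d=> p4
  p1 = a.(b.(0 + 0) | a.a.0) | 0\{d} ⊢ =a=> p5
  p2 = b.(0 + 0) | a.a.0 | (d.(a.0 + d.0) + (a.0\{d} + (c.0 + (0 + 0)))) ⊢ =a=> p5, =a=> p6, =b=> p7, =c=> p8, =d=> p9
  p3 = a.(b.(0 + 0) | a.a.0) | 0 ⊢ =a=> p8
  p4 = a.(b.(0 + 0) | a.a.0) | (a.0 + d.0) ⊢ =a=> p3, =a=> p9, =d=> p3
  p5 = b.(0 + 0) | a.a.0 | 0\{d} ⊢ =a=> p10, =b=> p11
  p6 = b.(0 + 0) | a.0 | (d.(a.0 + d.0) + (a.0\{d} + (c.0 + (0 + 0)))) ⊢ =a=> p10, =a=> p12, =b=> p13, =c=> p14, =d=> p15
  p7 = (0 + 0) | a.a.0 | (d.(a.0 + d.0) + (a.0\{d} + (c.0 + (0 + 0)))) ⊢ =a=> p11, =a=> p13, =c=> p16, =d=> p17
  p8 = b.(0 + 0) | a.a.0 | 0 ⊢ =a=> p14, =b=> p16
  p9 = b.(0 + 0) | a.a.0 | (a.0 + d.0) ⊢ =a=> p15, =a=> p8, =b=> p17, =d=> p8
  p10 = b.(0 + 0) | a.0 | 0\{d} ⊢ =a=> p18, =b=> p19
  p11 = (0 + 0) | a.a.0 | 0\{d} ⊢ =a=> p19
  p12 = b.(0 + 0) | 0 | (d.(a.0 + d.0) + (a.0\{d} + (c.0 + (0 + 0)))) ⊢ =a=> p18, =b=> p20, =c=> p21, =d=> p22
  p13 = (0 + 0) | a.0 | (d.(a.0 + d.0) + (a.0\{d} + (c.0 + (0 + 0)))) ⊢ =a=> p19, =a=> p20, =c=> p23, =d=> p24
  p14 = b.(0 + 0) | a.0 | 0 ⊢ =a=> p21, =b=> p23
  p15 = b.(0 + 0) | a.0 | (a.0 + d.0) ⊢ =a=> p14, =a=> p22, =b=> p24, =d=> p14
  p16 = (0 + 0) | a.a.0 | 0 ⊢ =a=> p23
  p17 = (0 + 0) | a.a.0 | (a.0 + d.0) ⊢ =a=> p16, =a=> p24, =d=> p16
  p18 = b.(0 + 0) | 0 | 0\{d} ⊢ =b=> p25
  p19 = (0 + 0) | a.0 | 0\{d} ⊢ =a=> p25
  p20 = (0 + 0) | 0 | (d.(a.0 + d.0) + (a.0\{d} + (c.0 + (0 + 0)))) ⊢ =a=> p25, =c=> p26, =d=> p27
  p21 = b.(0 + 0) | 0 | 0 ⊢ =b=> p26
  p22 = b.(0 + 0) | 0 | (a.0 + d.0) ⊢ =a=> p21, =b=> p27, =d=> p21
  p23 = (0 + 0) | a.0 | 0 ⊢ =a=> p26
  p24 = (0 + 0) | a.0 | (a.0 + d.0) ⊢ =a=> p23, =a=> p27, =d=> p23
  p25 = (0 + 0) | 0 | 0\{d} ⊢ ∅
  p26 = (0 + 0) | 0 | 0 ⊢ ∅
  p27 = (0 + 0) | 0 | (a.0 + d.0) ⊢ =a=> p26, =d=> p26
Q's transition system — 28 states:
  q0 = a.(b.(0 + 0) | b.a.0) | (d.(a.0 + d.0) + (a.0\{d} + (c.0 + (0 + 0)))) ⊢ =a=> q1, =a=> q2, =c=> q3, =d=> q4
  q1 = a.(b.(0 + 0) | b.a.0) | 0\{d} ⊢ =a=> q5
  q2 = b.(0 + 0) | b.a.0 | (d.(a.0 + d.0) + (a.0\{d} + (c.0 + (0 + 0)))) ⊢ =a=> q5, =b=> q6, =b=> q7, =c=> q8, =d=> q9
  q3 = a.(b.(0 + 0) | b.a.0) | 0 ⊢ =a=> q8
  q4 = a.(b.(0 + 0) | b.a.0) | (a.0 + d.0) ⊢ =a=> q3, =a=> q9, =d=> q3
  q5 = b.(0 + 0) | b.a.0 | 0\{d} ⊢ =b=> q10, =b=> q11
  q6 = (0 + 0) | b.a.0 | (d.(a.0 + d.0) + (a.0\{d} + (c.0 + (0 + 0)))) ⊢ =a=> q10, =b=> q12, =c=> q13, =d=> q14
  q7 = b.(0 + 0) | a.0 | (d.(a.0 + d.0) + (a.0\{d} + (c.0 + (0 + 0)))) ⊢ =a=> q11, =a=> q15, =b=> q12, =c=> q16, =d=> q17
  q8 = b.(0 + 0) | b.a.0 | 0 ⊢ =b=> q13, =b=> q16
  q9 = b.(0 + 0) | b.a.0 | (a.0 + d.0) ⊢ =a=> q8, =b=> q14, =b=> q17, =d=> q8
  q10 = (0 + 0) | b.a.0 | 0\{d} ⊢ =b=> q18
  q11 = b.(0 + 0) | a.0 | 0\{d} ⊢ =a=> q19, =b=> q18
  q12 = (0 + 0) | a.0 | (d.(a.0 + d.0) + (a.0\{d} + (c.0 + (0 + 0)))) ⊢ =a=> q18, =a=> q20, =c=> q21, =d=> q22
  q13 = (0 + 0) | b.a.0 | 0 ⊢ =b=> q21
  q14 = (0 + 0) | b.a.0 | (a.0 + d.0) ⊢ =a=> q13, =b=> q22, =d=> q13
  q15 = b.(0 + 0) | 0 | (d.(a.0 + d.0) + (a.0\{d} + (c.0 + (0 + 0)))) ⊢ =a=> q19, =b=> q20, =c=> q23, =d=> q24
  q16 = b.(0 + 0) | a.0 | 0 ⊢ =a=> q23, =b=> q21
  q17 = b.(0 + 0) | a.0 | (a.0 + d.0) ⊢ =a=> q16, =a=> q24, =b=> q22, =d=> q16
  q18 = (0 + 0) | a.0 | 0\{d} ⊢ =a=> q25
  q19 = b.(0 + 0) | 0 | 0\{d} ⊢ =b=> q25
  q20 = (0 + 0) | 0 | (d.(a.0 + d.0) + (a.0\{d} + (c.0 + (0 + 0)))) ⊢ =a=> q25, =c=> q26, =d=> q27
  q21 = (0 + 0) | a.0 | 0 ⊢ =a=> q26
  q22 = (0 + 0) | a.0 | (a.0 + d.0) ⊢ =a=> q21, =a=> q27, =d=> q21
  q23 = b.(0 + 0) | 0 | 0 ⊢ =b=> q26
  q24 = b.(0 + 0) | 0 | (a.0 + d.0) ⊢ =a=> q23, =b=> q27, =d=> q23
  q25 = (0 + 0) | 0 | 0\{d} ⊢ ∅
  q26 = (0 + 0) | 0 | 0 ⊢ ∅
  q27 = (0 + 0) | 0 | (a.0 + d.0) ⊢ =a=> q26, =d=> q26
Trace ⟨aaa⟩ through P, begin at {p0}:
  [1] a ⇒ {p1, p2}
  [2] a ⇒ {p5, p6}
  [3] a ⇒ {p10, p12}
  — P admits the full trace.
Trace ⟨aaa⟩ through Q, begin at {q0}:
  [1] a ⇒ {q1, q2}
  [2] a ⇒ {q5}
  [3] a ⇒ ∅  — Q cannot continue

aaa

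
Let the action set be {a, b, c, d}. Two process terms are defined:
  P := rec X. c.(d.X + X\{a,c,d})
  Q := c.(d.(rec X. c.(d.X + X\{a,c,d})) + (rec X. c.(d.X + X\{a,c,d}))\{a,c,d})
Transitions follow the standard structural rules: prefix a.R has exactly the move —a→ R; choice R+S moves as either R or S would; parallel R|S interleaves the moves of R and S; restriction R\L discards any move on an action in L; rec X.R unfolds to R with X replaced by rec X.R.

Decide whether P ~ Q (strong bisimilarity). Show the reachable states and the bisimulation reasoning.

bisimilar

LTS(P): 2 reachable states
  s0 = rec X. c.(d.X + X\{a,c,d}) | --c--▸ s1
  s1 = d.(rec X. c.(d.X + X\{a,c,d})) + (rec X. c.(d.X + X\{a,c,d}))\{a,c,d} | --d--▸ s0
LTS(Q): 3 reachable states
  t0 = c.(d.(rec X. c.(d.X + X\{a,c,d})) + (rec X. c.(d.X + X\{a,c,d}))\{a,c,d}) | --c--▸ t1
  t1 = d.(rec X. c.(d.X + X\{a,c,d})) + (rec X. c.(d.X + X\{a,c,d}))\{a,c,d} | --d--▸ t2
  t2 = rec X. c.(d.X + X\{a,c,d}) | --c--▸ t1
Partition-refinement fixed point:
  B0 = {s0, t0, t2}
  B1 = {s1, t1}
s0 ∈ B0, t0 ∈ B0 → same block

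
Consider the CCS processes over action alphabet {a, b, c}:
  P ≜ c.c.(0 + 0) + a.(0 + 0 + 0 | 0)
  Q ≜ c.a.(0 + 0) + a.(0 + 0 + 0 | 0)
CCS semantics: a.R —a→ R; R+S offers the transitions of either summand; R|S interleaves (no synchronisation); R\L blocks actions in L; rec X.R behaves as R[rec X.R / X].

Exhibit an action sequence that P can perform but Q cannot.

LTS(P): 4 reachable states
  u0 = c.c.(0 + 0) + a.(0 + 0 + 0 | 0) → -a-> u1, -c-> u2
  u1 = 0 + 0 + 0 | 0 → deadlocked
  u2 = c.(0 + 0) → -c-> u3
  u3 = 0 + 0 → deadlocked
LTS(Q): 4 reachable states
  v0 = c.a.(0 + 0) + a.(0 + 0 + 0 | 0) → -a-> v1, -c-> v2
  v1 = 0 + 0 + 0 | 0 → deadlocked
  v2 = a.(0 + 0) → -a-> v3
  v3 = 0 + 0 → deadlocked
Executing cc from P (initial set {u0}):
  after c @ step 1: {u2}
  after c @ step 2: {u3}
  ✓ P
Executing cc from Q (initial set {v0}):
  after c @ step 1: {v2}
  after c @ step 2: no successor for Q

cc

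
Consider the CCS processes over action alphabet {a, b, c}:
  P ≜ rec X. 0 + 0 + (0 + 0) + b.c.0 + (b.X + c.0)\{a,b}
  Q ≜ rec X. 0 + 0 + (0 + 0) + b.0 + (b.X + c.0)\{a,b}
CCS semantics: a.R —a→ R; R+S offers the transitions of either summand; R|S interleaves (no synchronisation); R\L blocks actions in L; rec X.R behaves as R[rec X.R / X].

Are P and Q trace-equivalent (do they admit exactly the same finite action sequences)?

trace-distinct — witness ⟨bc⟩

Reachable graph of P (4 states):
  p0 = rec X. 0 + 0 + (0 + 0) + b.c.0 + (b.X + c.0)\{a,b} ⊢ --b--▸ p1, --c--▸ p2
  p1 = c.0 ⊢ --c--▸ p3
  p2 = 0\{a,b} ⊢ stopped
  p3 = 0 ⊢ stopped
Reachable graph of Q (3 states):
  q0 = rec X. 0 + 0 + (0 + 0) + b.0 + (b.X + c.0)\{a,b} ⊢ --b--▸ q1, --c--▸ q2
  q1 = 0 ⊢ stopped
  q2 = 0\{a,b} ⊢ stopped
Executing bc from P (initial set {p0}):
  after b @ step 1: {p1}
  after c @ step 2: {p3}
  — P admits the full trace.
Executing bc from Q (initial set {q0}):
  after b @ step 1: {q1}
  after c @ step 2: ∅  — Q cannot continue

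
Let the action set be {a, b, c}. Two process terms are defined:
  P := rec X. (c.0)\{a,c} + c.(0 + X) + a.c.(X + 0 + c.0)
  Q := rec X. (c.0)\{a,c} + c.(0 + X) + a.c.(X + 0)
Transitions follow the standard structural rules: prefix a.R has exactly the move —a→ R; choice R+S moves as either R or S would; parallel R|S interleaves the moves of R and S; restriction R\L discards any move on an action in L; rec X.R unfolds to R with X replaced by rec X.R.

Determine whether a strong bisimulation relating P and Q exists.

Reachable graph of P (5 states):
  s0 = rec X. (c.0)\{a,c} + c.(0 + X) + a.c.(X + 0 + c.0) | =a=> s1, =c=> s2
  s1 = c.((rec X. (c.0)\{a,c} + c.(0 + X) + a.c.(X + 0 + c.0)) + 0 + c.0) | =c=> s3
  s2 = 0 + (rec X. (c.0)\{a,c} + c.(0 + X) + a.c.(X + 0 + c.0)) | =a=> s1, =c=> s2
  s3 = (rec X. (c.0)\{a,c} + c.(0 + X) + a.c.(X + 0 + c.0)) + 0 + c.0 | =a=> s1, =c=> s2, =c=> s4
  s4 = 0 | ∅
Reachable graph of Q (4 states):
  t0 = rec X. (c.0)\{a,c} + c.(0 + X) + a.c.(X + 0) | =a=> t1, =c=> t2
  t1 = c.((rec X. (c.0)\{a,c} + c.(0 + X) + a.c.(X + 0)) + 0) | =c=> t3
  t2 = 0 + (rec X. (c.0)\{a,c} + c.(0 + X) + a.c.(X + 0)) | =a=> t1, =c=> t2
  t3 = (rec X. (c.0)\{a,c} + c.(0 + X) + a.c.(X + 0)) + 0 | =a=> t1, =c=> t2
Partition-refinement fixed point:
  B0 = {s0, s2}
  B1 = {s1}
  B2 = {s3}
  B3 = {s4}
  B4 = {t0, t2, t3}
  B5 = {t1}
s0 ∈ B0, t0 ∈ B4 → different blocks

NO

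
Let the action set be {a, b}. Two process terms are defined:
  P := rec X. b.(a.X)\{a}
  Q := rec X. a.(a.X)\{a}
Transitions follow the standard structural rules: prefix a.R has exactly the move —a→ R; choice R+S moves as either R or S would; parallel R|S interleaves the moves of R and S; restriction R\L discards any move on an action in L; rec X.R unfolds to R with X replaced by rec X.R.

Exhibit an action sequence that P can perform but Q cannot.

b

Reachable graph of P (2 states):
  s0 = rec X. b.(a.X)\{a} has moves ··b··> s1
  s1 = (a.(rec X. b.(a.X)\{a}))\{a} has moves stopped
Reachable graph of Q (2 states):
  t0 = rec X. a.(a.X)\{a} has moves ··a··> t1
  t1 = (a.(rec X. a.(a.X)\{a}))\{a} has moves stopped
Trace ⟨b⟩ through P, begin at {s0}:
  step 1 (b): {s1}
  P completes σ.
Trace ⟨b⟩ through Q, begin at {t0}:
  step 1 (b): ∅ (Q stuck)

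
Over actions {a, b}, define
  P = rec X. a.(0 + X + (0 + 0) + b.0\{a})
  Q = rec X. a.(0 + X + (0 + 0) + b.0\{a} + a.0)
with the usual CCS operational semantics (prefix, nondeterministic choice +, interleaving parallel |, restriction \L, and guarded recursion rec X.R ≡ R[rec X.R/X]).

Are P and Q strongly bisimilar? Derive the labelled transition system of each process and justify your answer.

P's transition system — 3 states:
  s0 = rec X. a.(0 + X + (0 + 0) + b.0\{a}) → -a-> s1
  s1 = 0 + (rec X. a.(0 + X + (0 + 0) + b.0\{a})) + (0 + 0) + b.0\{a} → -a-> s1, -b-> s2
  s2 = 0\{a} → stopped
Q's transition system — 4 states:
  t0 = rec X. a.(0 + X + (0 + 0) + b.0\{a} + a.0) → -a-> t1
  t1 = 0 + (rec X. a.(0 + X + (0 + 0) + b.0\{a} + a.0)) + (0 + 0) + b.0\{a} + a.0 → -a-> t1, -a-> t2, -b-> t3
  t2 = 0 → stopped
  t3 = 0\{a} → stopped
Bisimilarity quotient blocks:
  B0 = {s0}
  B1 = {s1}
  B2 = {s2, t2, t3}
  B3 = {t0}
  B4 = {t1}
s0 ∈ B0, t0 ∈ B3 → different blocks

P ≁ Q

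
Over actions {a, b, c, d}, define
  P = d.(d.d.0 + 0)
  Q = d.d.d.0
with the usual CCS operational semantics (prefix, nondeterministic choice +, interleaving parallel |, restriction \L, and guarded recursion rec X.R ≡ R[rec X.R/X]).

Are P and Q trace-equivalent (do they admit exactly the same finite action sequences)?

YES

LTS(P): 4 reachable states
  p0 = d.(d.d.0 + 0) :: ··d··> p1
  p1 = d.d.0 + 0 :: ··d··> p2
  p2 = d.0 :: ··d··> p3
  p3 = 0 :: deadlocked
LTS(Q): 4 reachable states
  q0 = d.d.d.0 :: ··d··> q1
  q1 = d.d.0 :: ··d··> q2
  q2 = d.0 :: ··d··> q3
  q3 = 0 :: deadlocked
Bisimilarity quotient blocks:
  B0 = {p0, q0}
  B1 = {p1, q1}
  B2 = {p2, q2}
  B3 = {p3, q3}
p0 ∈ B0, q0 ∈ B0 → same block
Bisimilar ⇒ trace-equivalent.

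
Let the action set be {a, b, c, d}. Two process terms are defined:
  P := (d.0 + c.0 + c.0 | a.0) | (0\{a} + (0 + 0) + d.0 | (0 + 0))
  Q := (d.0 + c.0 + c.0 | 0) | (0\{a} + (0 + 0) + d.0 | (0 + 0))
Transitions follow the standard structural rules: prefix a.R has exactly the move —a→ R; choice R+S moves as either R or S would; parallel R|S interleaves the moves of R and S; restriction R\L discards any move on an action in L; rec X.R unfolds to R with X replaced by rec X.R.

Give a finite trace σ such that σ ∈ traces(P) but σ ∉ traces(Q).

Reachable graph of P (10 states):
  u0 = (d.0 + c.0 + c.0 | a.0) | (0\{a} + (0 + 0) + d.0 | (0 + 0)) | —a→ u1, —c→ u2, —c→ u3, —d→ u2, —d→ u4
  u1 = c.0 | 0 | (0\{a} + (0 + 0) + d.0 | (0 + 0)) | —c→ u5, —d→ u6
  u2 = 0 | (0\{a} + (0 + 0) + d.0 | (0 + 0)) | —d→ u7
  u3 = 0 | a.0 | (0\{a} + (0 + 0) + d.0 | (0 + 0)) | —a→ u5, —d→ u8
  u4 = (d.0 + c.0 + c.0 | a.0) | (0 | (0 + 0)) | —a→ u6, —c→ u7, —c→ u8, —d→ u7
  u5 = 0 | 0 | (0\{a} + (0 + 0) + d.0 | (0 + 0)) | —d→ u9
  u6 = c.0 | 0 | (0 | (0 + 0)) | —c→ u9
  u7 = 0 | (0 | (0 + 0)) | (no moves)
  u8 = 0 | a.0 | (0 | (0 + 0)) | —a→ u9
  u9 = 0 | 0 | (0 | (0 + 0)) | (no moves)
Reachable graph of Q (6 states):
  v0 = (d.0 + c.0 + c.0 | 0) | (0\{a} + (0 + 0) + d.0 | (0 + 0)) | —c→ v1, —c→ v2, —d→ v1, —d→ v3
  v1 = 0 | (0\{a} + (0 + 0) + d.0 | (0 + 0)) | —d→ v4
  v2 = 0 | 0 | (0\{a} + (0 + 0) + d.0 | (0 + 0)) | —d→ v5
  v3 = (d.0 + c.0 + c.0 | 0) | (0 | (0 + 0)) | —c→ v4, —c→ v5, —d→ v4
  v4 = 0 | (0 | (0 + 0)) | (no moves)
  v5 = 0 | 0 | (0 | (0 + 0)) | (no moves)
Executing a from P (initial set {u0}):
  after a @ step 1: {u1}
  ✓ P
Executing a from Q (initial set {v0}):
  after a @ step 1: ∅ (Q stuck)

a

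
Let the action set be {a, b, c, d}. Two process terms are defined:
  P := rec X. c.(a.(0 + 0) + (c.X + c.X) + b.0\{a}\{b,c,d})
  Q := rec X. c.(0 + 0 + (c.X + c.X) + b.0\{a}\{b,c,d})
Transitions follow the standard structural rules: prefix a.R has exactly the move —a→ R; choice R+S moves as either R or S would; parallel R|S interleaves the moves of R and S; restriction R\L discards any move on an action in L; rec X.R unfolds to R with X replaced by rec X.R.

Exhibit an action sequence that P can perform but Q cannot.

P's transition system — 4 states:
  p0 = rec X. c.(a.(0 + 0) + (c.X + c.X) + b.0\{a}\{b,c,d}) | =c=> p1
  p1 = a.(0 + 0) + (c.(rec X. c.(a.(0 + 0) + (c.X + c.X) + b.0\{a}\{b,c,d})) + c.(rec X. c.(a.(0 + 0) + (c.X + c.X) + b.0\{a}\{b,c,d}))) + b.0\{a}\{b,c,d} | =a=> p2, =b=> p3, =c=> p0
  p2 = 0 + 0 | ·
  p3 = 0\{a}\{b,c,d} | ·
Q's transition system — 3 states:
  q0 = rec X. c.(0 + 0 + (c.X + c.X) + b.0\{a}\{b,c,d}) | =c=> q1
  q1 = 0 + 0 + (c.(rec X. c.(0 + 0 + (c.X + c.X) + b.0\{a}\{b,c,d})) + c.(rec X. c.(0 + 0 + (c.X + c.X) + b.0\{a}\{b,c,d}))) + b.0\{a}\{b,c,d} | =b=> q2, =c=> q0
  q2 = 0\{a}\{b,c,d} | ·
Trace ⟨ca⟩ through P, begin at {p0}:
  after c @ step 1: {p1}
  after a @ step 2: {p2}
  ✓ P
Trace ⟨ca⟩ through Q, begin at {q0}:
  after c @ step 1: {q1}
  after a @ step 2: ∅ (Q stuck)

ca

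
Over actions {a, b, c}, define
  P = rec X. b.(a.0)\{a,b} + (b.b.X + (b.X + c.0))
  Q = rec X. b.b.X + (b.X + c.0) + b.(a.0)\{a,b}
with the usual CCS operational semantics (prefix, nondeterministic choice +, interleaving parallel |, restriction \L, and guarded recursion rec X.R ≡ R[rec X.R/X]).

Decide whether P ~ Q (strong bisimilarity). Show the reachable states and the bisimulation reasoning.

P's transition system — 4 states:
  u0 = rec X. b.(a.0)\{a,b} + (b.b.X + (b.X + c.0)) | ··b··> u0, ··b··> u1, ··b··> u2, ··c··> u3
  u1 = (a.0)\{a,b} | deadlocked
  u2 = b.(rec X. b.(a.0)\{a,b} + (b.b.X + (b.X + c.0))) | ··b··> u0
  u3 = 0 | deadlocked
Q's transition system — 4 states:
  v0 = rec X. b.b.X + (b.X + c.0) + b.(a.0)\{a,b} | ··b··> v0, ··b··> v1, ··b··> v2, ··c··> v3
  v1 = (a.0)\{a,b} | deadlocked
  v2 = b.(rec X. b.b.X + (b.X + c.0) + b.(a.0)\{a,b}) | ··b··> v0
  v3 = 0 | deadlocked
Partition-refinement fixed point:
  B0 = {u0, v0}
  B1 = {u1, u3, v1, v3}
  B2 = {u2, v2}
u0 ∈ B0, v0 ∈ B0 → same block

YES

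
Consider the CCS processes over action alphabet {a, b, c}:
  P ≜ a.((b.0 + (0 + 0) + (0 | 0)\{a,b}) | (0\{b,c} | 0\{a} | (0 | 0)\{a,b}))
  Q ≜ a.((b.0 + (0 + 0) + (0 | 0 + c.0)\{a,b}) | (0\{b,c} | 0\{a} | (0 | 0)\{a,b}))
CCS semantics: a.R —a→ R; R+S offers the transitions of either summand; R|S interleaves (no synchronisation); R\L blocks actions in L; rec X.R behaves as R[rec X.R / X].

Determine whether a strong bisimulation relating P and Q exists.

P's transition system — 3 states:
  p0 = a.((b.0 + (0 + 0) + (0 | 0)\{a,b}) | (0\{b,c} | 0\{a} | (0 | 0)\{a,b})) | —a→ p1
  p1 = (b.0 + (0 + 0) + (0 | 0)\{a,b}) | (0\{b,c} | 0\{a} | (0 | 0)\{a,b}) | —b→ p2
  p2 = 0 | (0\{b,c} | 0\{a} | (0 | 0)\{a,b}) | (no moves)
Q's transition system — 4 states:
  q0 = a.((b.0 + (0 + 0) + (0 | 0 + c.0)\{a,b}) | (0\{b,c} | 0\{a} | (0 | 0)\{a,b})) | —a→ q1
  q1 = (b.0 + (0 + 0) + (0 | 0 + c.0)\{a,b}) | (0\{b,c} | 0\{a} | (0 | 0)\{a,b}) | —b→ q2, —c→ q3
  q2 = 0 | (0\{b,c} | 0\{a} | (0 | 0)\{a,b}) | (no moves)
  q3 = 0\{a,b} | (0\{b,c} | 0\{a} | (0 | 0)\{a,b}) | (no moves)
Partition-refinement fixed point:
  B0 = {p0}
  B1 = {p1}
  B2 = {p2, q2, q3}
  B3 = {q0}
  B4 = {q1}
p0 ∈ B0, q0 ∈ B3 → different blocks

not bisimilar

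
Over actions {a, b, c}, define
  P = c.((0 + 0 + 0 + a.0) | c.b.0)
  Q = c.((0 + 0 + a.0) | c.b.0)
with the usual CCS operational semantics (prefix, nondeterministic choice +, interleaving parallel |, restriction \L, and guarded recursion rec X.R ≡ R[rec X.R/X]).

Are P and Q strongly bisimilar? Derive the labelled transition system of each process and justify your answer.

Reachable graph of P (7 states):
  p0 = c.((0 + 0 + 0 + a.0) | c.b.0) | -c-> p1
  p1 = (0 + 0 + 0 + a.0) | c.b.0 | -a-> p2, -c-> p3
  p2 = 0 | c.b.0 | -c-> p4
  p3 = (0 + 0 + 0 + a.0) | b.0 | -a-> p4, -b-> p5
  p4 = 0 | b.0 | -b-> p6
  p5 = (0 + 0 + 0 + a.0) | 0 | -a-> p6
  p6 = 0 | 0 | ·
Reachable graph of Q (7 states):
  q0 = c.((0 + 0 + a.0) | c.b.0) | -c-> q1
  q1 = (0 + 0 + a.0) | c.b.0 | -a-> q2, -c-> q3
  q2 = 0 | c.b.0 | -c-> q4
  q3 = (0 + 0 + a.0) | b.0 | -a-> q4, -b-> q5
  q4 = 0 | b.0 | -b-> q6
  q5 = (0 + 0 + a.0) | 0 | -a-> q6
  q6 = 0 | 0 | ·
Bisimilarity quotient blocks:
  B0 = {p0, q0}
  B1 = {p1, q1}
  B2 = {p3, q3}
  B3 = {p4, q4}
  B4 = {p6, q6}
  B5 = {p5, q5}
  B6 = {p2, q2}
p0 ∈ B0, q0 ∈ B0 → same block

P ~ Q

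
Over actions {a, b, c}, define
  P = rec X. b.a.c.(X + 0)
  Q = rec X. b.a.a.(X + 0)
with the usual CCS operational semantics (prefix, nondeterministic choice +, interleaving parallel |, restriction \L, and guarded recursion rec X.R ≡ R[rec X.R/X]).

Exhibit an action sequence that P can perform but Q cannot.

Reachable graph of P (4 states):
  s0 = rec X. b.a.c.(X + 0) has moves =b=> s1
  s1 = a.c.((rec X. b.a.c.(X + 0)) + 0) has moves =a=> s2
  s2 = c.((rec X. b.a.c.(X + 0)) + 0) has moves =c=> s3
  s3 = (rec X. b.a.c.(X + 0)) + 0 has moves =b=> s1
Reachable graph of Q (4 states):
  t0 = rec X. b.a.a.(X + 0) has moves =b=> t1
  t1 = a.a.((rec X. b.a.a.(X + 0)) + 0) has moves =a=> t2
  t2 = a.((rec X. b.a.a.(X + 0)) + 0) has moves =a=> t3
  t3 = (rec X. b.a.a.(X + 0)) + 0 has moves =b=> t1
Executing bac from P (initial set {s0}):
  [1] b ⇒ {s1}
  [2] a ⇒ {s2}
  [3] c ⇒ {s3}
  ✓ P
Executing bac from Q (initial set {t0}):
  [1] b ⇒ {t1}
  [2] a ⇒ {t2}
  [3] c ⇒ ∅  — Q cannot continue

bac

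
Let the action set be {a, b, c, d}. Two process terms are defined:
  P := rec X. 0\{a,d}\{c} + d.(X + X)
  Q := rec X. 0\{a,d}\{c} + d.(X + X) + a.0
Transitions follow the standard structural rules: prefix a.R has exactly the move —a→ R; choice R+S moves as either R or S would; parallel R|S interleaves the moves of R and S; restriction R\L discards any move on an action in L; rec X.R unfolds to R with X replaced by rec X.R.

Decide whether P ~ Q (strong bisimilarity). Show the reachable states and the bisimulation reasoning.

Reachable graph of P (2 states):
  m0 = rec X. 0\{a,d}\{c} + d.(X + X) ⊢ ··d··> m1
  m1 = (rec X. 0\{a,d}\{c} + d.(X + X)) + (rec X. 0\{a,d}\{c} + d.(X + X)) ⊢ ··d··> m1
Reachable graph of Q (3 states):
  n0 = rec X. 0\{a,d}\{c} + d.(X + X) + a.0 ⊢ ··a··> n1, ··d··> n2
  n1 = 0 ⊢ ∅
  n2 = (rec X. 0\{a,d}\{c} + d.(X + X) + a.0) + (rec X. 0\{a,d}\{c} + d.(X + X) + a.0) ⊢ ··a··> n1, ··d··> n2
Coarsest stable partition (strong bisimilarity classes):
  B0 = {m0, m1}
  B1 = {n0, n2}
  B2 = {n1}
m0 ∈ B0, n0 ∈ B1 → different blocks

not bisimilar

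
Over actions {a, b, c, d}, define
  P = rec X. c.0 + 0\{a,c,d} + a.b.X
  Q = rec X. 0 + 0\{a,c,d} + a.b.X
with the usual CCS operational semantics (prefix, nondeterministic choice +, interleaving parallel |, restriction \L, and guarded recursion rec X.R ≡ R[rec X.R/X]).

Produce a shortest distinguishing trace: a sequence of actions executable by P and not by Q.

c

Reachable graph of P (3 states):
  m0 = rec X. c.0 + 0\{a,c,d} + a.b.X | =a=> m1, =c=> m2
  m1 = b.(rec X. c.0 + 0\{a,c,d} + a.b.X) | =b=> m0
  m2 = 0 | ∅
Reachable graph of Q (2 states):
  n0 = rec X. 0 + 0\{a,c,d} + a.b.X | =a=> n1
  n1 = b.(rec X. 0 + 0\{a,c,d} + a.b.X) | =b=> n0
Executing c from P (initial set {m0}):
  step 1 (c): {m2}
  P completes σ.
Executing c from Q (initial set {n0}):
  step 1 (c): ∅ (Q stuck)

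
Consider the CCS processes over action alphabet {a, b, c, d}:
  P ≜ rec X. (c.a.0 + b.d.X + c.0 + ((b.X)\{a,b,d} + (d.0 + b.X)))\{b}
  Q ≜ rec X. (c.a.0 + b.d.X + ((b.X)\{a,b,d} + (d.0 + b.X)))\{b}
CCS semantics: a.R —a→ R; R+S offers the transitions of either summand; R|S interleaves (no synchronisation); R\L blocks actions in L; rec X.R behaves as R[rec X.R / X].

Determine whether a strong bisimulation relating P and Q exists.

P ≁ Q

Reachable graph of P (3 states):
  m0 = rec X. (c.a.0 + b.d.X + c.0 + ((b.X)\{a,b,d} + (d.0 + b.X)))\{b} :: ··c··> m1, ··c··> m2, ··d··> m2
  m1 = (a.0)\{b} :: ··a··> m2
  m2 = 0\{b} :: ∅
Reachable graph of Q (3 states):
  n0 = rec X. (c.a.0 + b.d.X + ((b.X)\{a,b,d} + (d.0 + b.X)))\{b} :: ··c··> n1, ··d··> n2
  n1 = (a.0)\{b} :: ··a··> n2
  n2 = 0\{b} :: ∅
Partition-refinement fixed point:
  B0 = {m0}
  B1 = {m2, n2}
  B2 = {m1, n1}
  B3 = {n0}
m0 ∈ B0, n0 ∈ B3 → different blocks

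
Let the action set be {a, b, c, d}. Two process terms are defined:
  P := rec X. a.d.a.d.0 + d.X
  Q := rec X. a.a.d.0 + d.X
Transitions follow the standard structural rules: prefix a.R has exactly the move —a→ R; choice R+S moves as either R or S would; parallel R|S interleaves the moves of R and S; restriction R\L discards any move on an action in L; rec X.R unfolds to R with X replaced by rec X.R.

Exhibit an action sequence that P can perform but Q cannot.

ad

Reachable graph of P (5 states):
  p0 = rec X. a.d.a.d.0 + d.X has moves —a→ p1, —d→ p0
  p1 = d.a.d.0 has moves —d→ p2
  p2 = a.d.0 has moves —a→ p3
  p3 = d.0 has moves —d→ p4
  p4 = 0 has moves (no moves)
Reachable graph of Q (4 states):
  q0 = rec X. a.a.d.0 + d.X has moves —a→ q1, —d→ q0
  q1 = a.d.0 has moves —a→ q2
  q2 = d.0 has moves —d→ q3
  q3 = 0 has moves (no moves)
Trace ⟨ad⟩ through P, begin at {p0}:
  step 1 (a): {p1}
  step 2 (d): {p2}
  — P admits the full trace.
Trace ⟨ad⟩ through Q, begin at {q0}:
  step 1 (a): {q1}
  step 2 (d): ∅  — Q cannot continue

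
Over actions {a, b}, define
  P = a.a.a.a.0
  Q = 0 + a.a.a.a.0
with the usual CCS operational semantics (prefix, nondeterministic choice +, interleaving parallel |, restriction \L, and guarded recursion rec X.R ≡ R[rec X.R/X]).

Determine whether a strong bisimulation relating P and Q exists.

P ~ Q

Reachable graph of P (5 states):
  p0 = a.a.a.a.0 | ··a··> p1
  p1 = a.a.a.0 | ··a··> p2
  p2 = a.a.0 | ··a··> p3
  p3 = a.0 | ··a··> p4
  p4 = 0 | (no moves)
Reachable graph of Q (5 states):
  q0 = 0 + a.a.a.a.0 | ··a··> q1
  q1 = a.a.a.0 | ··a··> q2
  q2 = a.a.0 | ··a··> q3
  q3 = a.0 | ··a··> q4
  q4 = 0 | (no moves)
Coarsest stable partition (strong bisimilarity classes):
  B0 = {p0, q0}
  B1 = {p1, q1}
  B2 = {p2, q2}
  B3 = {p3, q3}
  B4 = {p4, q4}
p0 ∈ B0, q0 ∈ B0 → same block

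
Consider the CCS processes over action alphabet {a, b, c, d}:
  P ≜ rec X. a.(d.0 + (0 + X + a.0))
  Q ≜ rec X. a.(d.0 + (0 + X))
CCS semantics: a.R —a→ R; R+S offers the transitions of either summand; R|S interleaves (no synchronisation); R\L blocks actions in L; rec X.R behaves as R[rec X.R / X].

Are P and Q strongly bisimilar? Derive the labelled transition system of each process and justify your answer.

P ≁ Q

LTS(P): 3 reachable states
  m0 = rec X. a.(d.0 + (0 + X + a.0)) ⊢ -a-> m1
  m1 = d.0 + (0 + (rec X. a.(d.0 + (0 + X + a.0))) + a.0) ⊢ -a-> m1, -a-> m2, -d-> m2
  m2 = 0 ⊢ ∅
LTS(Q): 3 reachable states
  n0 = rec X. a.(d.0 + (0 + X)) ⊢ -a-> n1
  n1 = d.0 + (0 + (rec X. a.(d.0 + (0 + X)))) ⊢ -a-> n1, -d-> n2
  n2 = 0 ⊢ ∅
Coarsest stable partition (strong bisimilarity classes):
  B0 = {m0}
  B1 = {m1}
  B2 = {m2, n2}
  B3 = {n0}
  B4 = {n1}
m0 ∈ B0, n0 ∈ B3 → different blocks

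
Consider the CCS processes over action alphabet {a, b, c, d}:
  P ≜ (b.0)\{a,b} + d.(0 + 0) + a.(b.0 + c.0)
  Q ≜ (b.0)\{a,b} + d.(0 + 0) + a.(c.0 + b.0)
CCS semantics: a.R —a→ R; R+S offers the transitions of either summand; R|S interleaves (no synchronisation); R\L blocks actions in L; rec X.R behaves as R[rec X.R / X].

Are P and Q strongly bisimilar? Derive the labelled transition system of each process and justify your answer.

Reachable graph of P (4 states):
  m0 = (b.0)\{a,b} + d.(0 + 0) + a.(b.0 + c.0) | --a--▸ m1, --d--▸ m2
  m1 = b.0 + c.0 | --b--▸ m3, --c--▸ m3
  m2 = 0 + 0 | ·
  m3 = 0 | ·
Reachable graph of Q (4 states):
  n0 = (b.0)\{a,b} + d.(0 + 0) + a.(c.0 + b.0) | --a--▸ n1, --d--▸ n2
  n1 = c.0 + b.0 | --b--▸ n3, --c--▸ n3
  n2 = 0 + 0 | ·
  n3 = 0 | ·
Bisimilarity quotient blocks:
  B0 = {m0, n0}
  B1 = {m1, n1}
  B2 = {m2, m3, n2, n3}
m0 ∈ B0, n0 ∈ B0 → same block

P ~ Q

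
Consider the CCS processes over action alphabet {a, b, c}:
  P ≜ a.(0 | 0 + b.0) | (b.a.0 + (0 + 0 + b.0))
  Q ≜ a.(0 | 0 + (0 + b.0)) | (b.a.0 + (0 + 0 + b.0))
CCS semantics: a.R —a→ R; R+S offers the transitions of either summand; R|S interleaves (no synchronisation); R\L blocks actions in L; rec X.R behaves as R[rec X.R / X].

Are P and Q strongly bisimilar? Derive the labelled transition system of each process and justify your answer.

P's transition system — 9 states:
  p0 = a.(0 | 0 + b.0) | (b.a.0 + (0 + 0 + b.0)) | --a--▸ p1, --b--▸ p2, --b--▸ p3
  p1 = (0 | 0 + b.0) | (b.a.0 + (0 + 0 + b.0)) | --b--▸ p4, --b--▸ p5, --b--▸ p6
  p2 = a.(0 | 0 + b.0) | 0 | --a--▸ p4
  p3 = a.(0 | 0 + b.0) | a.0 | --a--▸ p2, --a--▸ p5
  p4 = (0 | 0 + b.0) | 0 | --b--▸ p7
  p5 = (0 | 0 + b.0) | a.0 | --a--▸ p4, --b--▸ p8
  p6 = 0 | (b.a.0 + (0 + 0 + b.0)) | --b--▸ p7, --b--▸ p8
  p7 = 0 | 0 | ·
  p8 = 0 | a.0 | --a--▸ p7
Q's transition system — 9 states:
  q0 = a.(0 | 0 + (0 + b.0)) | (b.a.0 + (0 + 0 + b.0)) | --a--▸ q1, --b--▸ q2, --b--▸ q3
  q1 = (0 | 0 + (0 + b.0)) | (b.a.0 + (0 + 0 + b.0)) | --b--▸ q4, --b--▸ q5, --b--▸ q6
  q2 = a.(0 | 0 + (0 + b.0)) | 0 | --a--▸ q4
  q3 = a.(0 | 0 + (0 + b.0)) | a.0 | --a--▸ q2, --a--▸ q5
  q4 = (0 | 0 + (0 + b.0)) | 0 | --b--▸ q7
  q5 = (0 | 0 + (0 + b.0)) | a.0 | --a--▸ q4, --b--▸ q8
  q6 = 0 | (b.a.0 + (0 + 0 + b.0)) | --b--▸ q7, --b--▸ q8
  q7 = 0 | 0 | ·
  q8 = 0 | a.0 | --a--▸ q7
Partition-refinement fixed point:
  B0 = {p0, q0}
  B1 = {p1, q1}
  B2 = {p5, q5}
  B3 = {p4, q4}
  B4 = {p7, q7}
  B5 = {p8, q8}
  B6 = {p6, q6}
  B7 = {p3, q3}
  B8 = {p2, q2}
p0 ∈ B0, q0 ∈ B0 → same block

bisimilar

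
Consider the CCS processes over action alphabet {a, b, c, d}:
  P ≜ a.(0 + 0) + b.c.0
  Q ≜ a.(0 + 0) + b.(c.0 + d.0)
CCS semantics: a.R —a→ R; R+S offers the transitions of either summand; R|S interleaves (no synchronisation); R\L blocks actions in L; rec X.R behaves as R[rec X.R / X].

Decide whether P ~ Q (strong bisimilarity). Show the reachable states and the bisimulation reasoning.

P's transition system — 4 states:
  u0 = a.(0 + 0) + b.c.0 | ··a··> u1, ··b··> u2
  u1 = 0 + 0 | ·
  u2 = c.0 | ··c··> u3
  u3 = 0 | ·
Q's transition system — 4 states:
  v0 = a.(0 + 0) + b.(c.0 + d.0) | ··a··> v1, ··b··> v2
  v1 = 0 + 0 | ·
  v2 = c.0 + d.0 | ··c··> v3, ··d··> v3
  v3 = 0 | ·
Bisimilarity quotient blocks:
  B0 = {u0}
  B1 = {u1, u3, v1, v3}
  B2 = {u2}
  B3 = {v0}
  B4 = {v2}
u0 ∈ B0, v0 ∈ B3 → different blocks

P ≁ Q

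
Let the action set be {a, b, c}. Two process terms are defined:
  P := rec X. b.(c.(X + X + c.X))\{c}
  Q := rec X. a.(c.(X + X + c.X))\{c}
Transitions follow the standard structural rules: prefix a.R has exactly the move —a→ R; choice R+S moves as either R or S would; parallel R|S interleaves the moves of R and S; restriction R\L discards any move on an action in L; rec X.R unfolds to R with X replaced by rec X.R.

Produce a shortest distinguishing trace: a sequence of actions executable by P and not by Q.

Reachable graph of P (2 states):
  u0 = rec X. b.(c.(X + X + c.X))\{c} ⊢ --b--▸ u1
  u1 = (c.((rec X. b.(c.(X + X + c.X))\{c}) + (rec X. b.(c.(X + X + c.X))\{c}) + c.(rec X. b.(c.(X + X + c.X))\{c})))\{c} ⊢ ∅
Reachable graph of Q (2 states):
  v0 = rec X. a.(c.(X + X + c.X))\{c} ⊢ --a--▸ v1
  v1 = (c.((rec X. a.(c.(X + X + c.X))\{c}) + (rec X. a.(c.(X + X + c.X))\{c}) + c.(rec X. a.(c.(X + X + c.X))\{c})))\{c} ⊢ ∅
Run σ = ⟨b⟩ on P: start {u0}
  step 1 (b): {u1}
  ✓ P
Run σ = ⟨b⟩ on Q: start {v0}
  step 1 (b): ∅ (Q stuck)

b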